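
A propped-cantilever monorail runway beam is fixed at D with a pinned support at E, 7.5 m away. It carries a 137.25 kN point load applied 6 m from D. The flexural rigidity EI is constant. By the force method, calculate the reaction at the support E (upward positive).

R_E = 96.62 kN

Remove the prop at E; the released (primary) structure is a cantilever built in at D.
Downward deflection at the released point E due to the loads:
  point load 137.25 at a = 6: Pa²(3L − a)/(6EI) = 13588/EI
Flexibility coefficient — unit upward force at E: δ_{EE} = L³/(3EI) = 140.6/EI.
The prop prevents deflection at E: R_E = δ_0/δ_{EE} = 13588/140.6 = 96.62 kN.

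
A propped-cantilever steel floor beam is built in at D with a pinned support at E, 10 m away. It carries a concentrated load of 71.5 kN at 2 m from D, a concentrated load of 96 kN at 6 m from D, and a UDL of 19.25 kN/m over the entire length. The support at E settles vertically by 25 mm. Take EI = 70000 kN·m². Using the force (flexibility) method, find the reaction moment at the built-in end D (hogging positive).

M_D = 557.4 kN·m

Choose R_E as the redundant. The primary structure is the cantilever fixed at D.
Downward deflection at the released point E due to the loads:
  point load 71.5 at a = 2: Pa²(3L − a)/(6EI) = 1335/EI
  point load 96 at a = 6: Pa²(3L − a)/(6EI) = 13824/EI
  UDL 19.25: wL⁴/(8EI) = 24062/EI
  δ_0 = 39221/EI
Flexibility coefficient — unit upward force at E: δ_{EE} = L³/(3EI) = 333.3/EI.
With EI = 70000 kN·m²: δ_0 = 0.5603 m and δ_{EE} = 0.004762 m/kN.
Compatibility — the beam at E must follow the support down by 0.025 m: δ_0 − R_E·δ_{EE} = 0.025, so R_E = (0.5603 − 0.025)/0.004762 = 112.4 kN.
Moment equilibrium about D: M_D = Σ(load moments about D) − R_E·L = 1682 − 112.4×10 = 557.4 kN·m.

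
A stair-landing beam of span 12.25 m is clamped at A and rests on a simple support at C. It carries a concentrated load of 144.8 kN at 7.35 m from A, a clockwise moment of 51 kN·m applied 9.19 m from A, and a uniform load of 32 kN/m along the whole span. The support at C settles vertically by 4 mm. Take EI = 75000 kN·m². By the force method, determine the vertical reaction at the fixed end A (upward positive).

R_A = 321.9 kN

Choose R_C as the redundant. The primary structure is the cantilever fixed at A.
Free-end deflection of the primary structure under the applied loading (downward +):
  point load 144.8 at a = 7.35: Pa²(3L − a)/(6EI) = 38330/EI
  clockwise couple 51 at a = 9.19: M₀a(2L − a)/(2EI) = 3588/EI
  UDL 32: wL⁴/(8EI) = 90075/EI
  δ_0 = 131993/EI
Flexibility coefficient — unit upward force at C: δ_{CC} = L³/(3EI) = 612.8/EI.
With EI = 75000 kN·m²: δ_0 = 1.7599 m and δ_{CC} = 0.00817 m/kN.
Compatibility — the beam at C must follow the support down by 0.004 m: δ_0 − R_C·δ_{CC} = 0.004, so R_C = (1.7599 − 0.004)/0.00817 = 214.9 kN.
Vertical equilibrium: R_A = ΣP − R_C = 536.8 − 214.9 = 321.9 kN.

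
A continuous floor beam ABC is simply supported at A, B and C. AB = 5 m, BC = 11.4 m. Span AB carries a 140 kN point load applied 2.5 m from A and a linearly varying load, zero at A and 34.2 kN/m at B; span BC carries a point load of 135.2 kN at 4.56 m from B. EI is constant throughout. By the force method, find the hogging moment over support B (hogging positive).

Insert a hinge at B; M_B is the redundant, and each span becomes simply supported.
Rotations at B on the released spans (each span's end-slope, ×1/EI):
  span AB: point load 140 at a = 2.5: Pab(L + a)/(6LEI) = 218.8/EI
  span AB: triangular load, peak 34.2: w₀L³/(45EI) = 95/EI
  span BC: point load 135.2 at a = 4.56: Pab(L + b)/(6LEI) = 1125/EI
  relative rotation θ_0 = (313.8 + 1125)/EI = 1438/EI
A unit hogging moment at B produces rotation L₁/(3EI) + L₂/(3EI) = 5.467/EI.
Slope continuity at B: θ_0 = M_B·5.467/EI, so M_B = 1438/5.467 = 263.1 kN·m (hogging).

M_B = 263.1 kN·m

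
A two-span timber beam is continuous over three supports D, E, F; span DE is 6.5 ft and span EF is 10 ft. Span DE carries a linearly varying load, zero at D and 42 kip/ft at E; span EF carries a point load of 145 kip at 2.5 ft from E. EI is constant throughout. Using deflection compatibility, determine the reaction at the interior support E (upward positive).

Take M_E as the redundant. Released structure: two simple spans DE and EF with a hinge at E.
End slopes at the hinge E, treating each span as simply supported:
  span DE: triangular load, peak 42: w₀L³/(45EI) = 256.3/EI
  span EF: point load 145 at a = 2.5: Pab(L + b)/(6LEI) = 793/EI
  relative rotation θ_0 = (256.3 + 793)/EI = 1049/EI
A unit hogging moment at E produces rotation L₁/(3EI) + L₂/(3EI) = 5.5/EI.
Compatibility: M_E·(L₁+L₂)/(3EI) = θ_0, giving M_E = 190.8 kip·ft (hogging).
Span DE, ΣM about D with M_E applied at E: R_E^{DE}·6.5 = 591.5 + 190.8, so R_E^{DE} = 120.4 kip and R_D = 136.5 − 120.4 = 16.15 kip.
Span EF, ΣM about F: R_E^{EF}·10 = 1088 + 190.8, so R_E^{EF} = 127.8 kip and R_F = 145 − 127.8 = 17.17 kip.
R_E = 120.4 + 127.8 = 248.2 kip.

R_E = 248.2 kip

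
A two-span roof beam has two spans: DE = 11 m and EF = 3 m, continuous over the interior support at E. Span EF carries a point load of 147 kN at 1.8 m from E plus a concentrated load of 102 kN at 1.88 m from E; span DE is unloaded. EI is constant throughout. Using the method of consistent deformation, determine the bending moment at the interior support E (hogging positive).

Take M_E as the redundant. Released structure: two simple spans DE and EF with a hinge at E.
Discontinuity in slope at E on the released structure — sum the simple-span end rotations:
  span EF: point load 147 at a = 1.8: Pab(L + b)/(6LEI) = 74.09/EI
  span EF: point load 102 at a = 1.88: Pab(L + b)/(6LEI) = 49.16/EI
  relative rotation θ_0 = (0 + 123.2)/EI = 123.2/EI
A unit hogging moment at E produces rotation L₁/(3EI) + L₂/(3EI) = 4.667/EI.
Compatibility: M_E·(L₁+L₂)/(3EI) = θ_0, giving M_E = 26.41 kN·m (hogging).

M_E = 26.41 kN·m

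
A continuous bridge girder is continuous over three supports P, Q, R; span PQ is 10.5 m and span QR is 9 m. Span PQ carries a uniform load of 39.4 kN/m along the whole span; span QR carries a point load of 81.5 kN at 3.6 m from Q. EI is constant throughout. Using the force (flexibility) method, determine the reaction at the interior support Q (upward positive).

Release continuity at Q by inserting a hinge; the redundant is the internal moment M_Q. The primary structure is two simply-supported spans PQ and QR.
Rotations at Q on the released spans (each span's end-slope, ×1/EI):
  span PQ: UDL 39.4: wL³/(24EI) = 1900/EI
  span QR: point load 81.5 at a = 3.6: Pab(L + b)/(6LEI) = 422.5/EI
  relative rotation θ_0 = (1900 + 422.5)/EI = 2323/EI
A unit hogging moment at Q produces rotation L₁/(3EI) + L₂/(3EI) = 6.5/EI.
Slope continuity at Q: θ_0 = M_Q·6.5/EI, so M_Q = 2323/6.5 = 357.4 kN·m (hogging).
Span PQ, ΣM about P with M_Q applied at Q: R_Q^{PQ}·10.5 = 2172 + 357.4, so R_Q^{PQ} = 240.9 kN and R_P = 413.7 − 240.9 = 172.8 kN.
Span QR, ΣM about R: R_Q^{QR}·9 = 440.1 + 357.4, so R_Q^{QR} = 88.61 kN and R_R = 81.5 − 88.61 = -7.108 kN.
R_Q = 240.9 + 88.61 = 329.5 kN.

R_Q = 329.5 kN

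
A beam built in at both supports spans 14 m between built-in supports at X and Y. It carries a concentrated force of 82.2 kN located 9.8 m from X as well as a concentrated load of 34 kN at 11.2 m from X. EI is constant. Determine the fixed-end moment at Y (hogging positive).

M_Y = 230.1 kN·m

Take the two fixed-end moments M_X, M_Y as redundants; the released structure is the simple span XY.
On the primary (simply-supported) span, the end slopes from the loading are:
  at X: point load 82.2 at a = 9.8: Pab(L + b)/(6LEI) = 733.1/EI
  at Y: point load 82.2 at a = 9.8: Pab(L + a)/(6LEI) = 958.6/EI
  at X: point load 34 at a = 11.2: Pab(L + b)/(6LEI) = 213.2/EI
  at Y: point load 34 at a = 11.2: Pab(L + a)/(6LEI) = 319.9/EI
  θ_X0 = 946.3/EI,  θ_Y0 = 1278/EI
Flexibility coefficients: a unit moment at one end gives L/(3EI) there and L/(6EI) at the far end, so f₁₁ = f₂₂ = 4.667/EI and f₁₂ = f₂₁ = 2.333/EI.
Compatibility — zero rotation at each built-in end:
  4.667 M_X + 2.333 M_Y = 946.3
  2.333 M_X + 4.667 M_Y = 1278
Solving the pair gives M_X = 87.73 kN·m and M_Y = 230.1 kN·m (hogging).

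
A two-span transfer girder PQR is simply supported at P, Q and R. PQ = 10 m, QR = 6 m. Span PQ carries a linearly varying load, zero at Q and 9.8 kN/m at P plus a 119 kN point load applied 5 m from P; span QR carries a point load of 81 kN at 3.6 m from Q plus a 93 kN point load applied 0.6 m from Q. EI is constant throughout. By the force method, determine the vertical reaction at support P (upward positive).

Release continuity at Q by inserting a hinge; the redundant is the internal moment M_Q. The primary structure is two simply-supported spans PQ and QR.
Rotations at Q on the released spans (each span's end-slope, ×1/EI):
  span PQ: triangular load, peak 9.8: 7w₀L³/(360EI) = 190.6/EI
  span PQ: point load 119 at a = 5: Pab(L + a)/(6LEI) = 743.8/EI
  span QR: point load 81 at a = 3.6: Pab(L + b)/(6LEI) = 163.3/EI
  span QR: point load 93 at a = 0.6: Pab(L + b)/(6LEI) = 95.42/EI
  relative rotation θ_0 = (934.3 + 258.7)/EI = 1193/EI
A unit hogging moment at Q produces rotation L₁/(3EI) + L₂/(3EI) = 5.333/EI.
Compatibility: M_Q·(L₁+L₂)/(3EI) = θ_0, giving M_Q = 223.7 kN·m (hogging).
Span PQ, ΣM about P with M_Q applied at Q: R_Q^{PQ}·10 = 758.3 + 223.7, so R_Q^{PQ} = 98.2 kN and R_P = 168 − 98.2 = 69.8 kN.

R_P = 69.8 kN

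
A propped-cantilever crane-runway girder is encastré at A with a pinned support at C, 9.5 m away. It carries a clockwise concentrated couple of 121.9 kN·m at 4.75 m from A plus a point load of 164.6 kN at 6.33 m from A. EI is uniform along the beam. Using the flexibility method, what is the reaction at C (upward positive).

R_C = 99.71 kN

Release the roller at C. Primary structure: cantilever fixed at A.
Downward deflection at the released point C due to the loads:
  clockwise couple 121.9 at a = 4.75: M₀a(2L − a)/(2EI) = 4126/EI
  point load 164.6 at a = 6.33: Pa²(3L − a)/(6EI) = 24370/EI
  δ_0 = 28495/EI
Tip deflection under a unit load at C: L³/(3EI) = 285.8/EI.
Compatibility at C: δ_0 − R_C·δ_{CC} = 0, so R_C = 28495/285.8 = 99.71 kN.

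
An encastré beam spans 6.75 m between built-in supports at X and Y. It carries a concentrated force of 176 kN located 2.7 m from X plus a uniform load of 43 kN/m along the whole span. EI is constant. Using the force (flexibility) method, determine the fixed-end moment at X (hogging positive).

Release both end moments; the primary structure is a simply-supported span XY with redundants M_X and M_Y.
On the primary (simply-supported) span, the end slopes from the loading are:
  at X: point load 176 at a = 2.7: Pab(L + b)/(6LEI) = 513.2/EI
  at Y: point load 176 at a = 2.7: Pab(L + a)/(6LEI) = 449.1/EI
  at X: UDL 43: wL³/(24EI) = 551/EI
  at Y: UDL 43: wL³/(24EI) = 551/EI
  θ_X0 = 1064/EI,  θ_Y0 = 1000/EI
Flexibility coefficients: a unit moment at one end gives L/(3EI) there and L/(6EI) at the far end, so f₁₁ = f₂₂ = 2.25/EI and f₁₂ = f₂₁ = 1.125/EI.
Compatibility — zero rotation at each built-in end:
  2.25 M_X + 1.125 M_Y = 1064
  1.125 M_X + 2.25 M_Y = 1000
Solving the pair gives M_X = 334.3 kN·m and M_Y = 277.3 kN·m (hogging).

M_X = 334.3 kN·m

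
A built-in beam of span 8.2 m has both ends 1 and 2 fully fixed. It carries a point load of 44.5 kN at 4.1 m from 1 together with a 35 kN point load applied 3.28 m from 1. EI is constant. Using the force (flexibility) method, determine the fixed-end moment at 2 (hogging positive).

M_2 = 73.16 kN·m

Take the two fixed-end moments M_1, M_2 as redundants; the released structure is the simple span 12.
End rotations of the released simple span under the applied load (×1/EI):
  at 1: point load 44.5 at a = 4.1: Pab(L + b)/(6LEI) = 187/EI
  at 2: point load 44.5 at a = 4.1: Pab(L + a)/(6LEI) = 187/EI
  at 1: point load 35 at a = 3.28: Pab(L + b)/(6LEI) = 150.6/EI
  at 2: point load 35 at a = 3.28: Pab(L + a)/(6LEI) = 131.8/EI
  θ_10 = 337.6/EI,  θ_20 = 318.8/EI
Flexibility coefficients: a unit moment at one end gives L/(3EI) there and L/(6EI) at the far end, so f₁₁ = f₂₂ = 2.733/EI and f₁₂ = f₂₁ = 1.367/EI.
Compatibility — zero rotation at each built-in end:
  2.733 M_1 + 1.367 M_2 = 337.6
  1.367 M_1 + 2.733 M_2 = 318.8
Solving the pair gives M_1 = 86.94 kN·m and M_2 = 73.16 kN·m (hogging).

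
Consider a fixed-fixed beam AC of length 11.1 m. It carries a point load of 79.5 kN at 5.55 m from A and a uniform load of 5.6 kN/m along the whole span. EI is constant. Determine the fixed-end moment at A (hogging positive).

M_A = 167.8 kN·m

Take the two fixed-end moments M_A, M_C as redundants; the released structure is the simple span AC.
End rotations of the released simple span under the applied load (×1/EI):
  at A: point load 79.5 at a = 5.55: Pab(L + b)/(6LEI) = 612.2/EI
  at C: point load 79.5 at a = 5.55: Pab(L + a)/(6LEI) = 612.2/EI
  at A: UDL 5.6: wL³/(24EI) = 319.1/EI
  at C: UDL 5.6: wL³/(24EI) = 319.1/EI
  θ_A0 = 931.3/EI,  θ_C0 = 931.3/EI
Flexibility coefficients: a unit moment at one end gives L/(3EI) there and L/(6EI) at the far end, so f₁₁ = f₂₂ = 3.7/EI and f₁₂ = f₂₁ = 1.85/EI.
Compatibility — zero rotation at each built-in end:
  3.7 M_A + 1.85 M_C = 931.3
  1.85 M_A + 3.7 M_C = 931.3
Solving the pair gives M_A = 167.8 kN·m and M_C = 167.8 kN·m (hogging).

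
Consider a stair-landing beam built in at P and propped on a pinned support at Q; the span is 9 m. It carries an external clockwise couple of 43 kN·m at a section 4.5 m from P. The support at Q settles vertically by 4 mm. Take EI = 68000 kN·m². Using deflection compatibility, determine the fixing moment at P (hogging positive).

Remove the prop at Q; the released (primary) structure is a cantilever built in at P.
Deflection at Q on the released cantilever, summing each load's contribution:
  clockwise couple 43 at a = 4.5: M₀a(2L − a)/(2EI) = 1306/EI
Flexibility coefficient — unit upward force at Q: δ_{QQ} = L³/(3EI) = 243/EI.
With EI = 68000 kN·m²: δ_0 = 0.019208 m and δ_{QQ} = 0.003574 m/kN.
Compatibility — the beam at Q must follow the support down by 0.004 m: δ_0 − R_Q·δ_{QQ} = 0.004, so R_Q = (0.019208 − 0.004)/0.003574 = 4.256 kN.
Moment equilibrium about P: M_P = Σ(load moments about P) − R_Q·L = 43 − 4.256×9 = 4.699 kN·m.

M_P = 4.699 kN·m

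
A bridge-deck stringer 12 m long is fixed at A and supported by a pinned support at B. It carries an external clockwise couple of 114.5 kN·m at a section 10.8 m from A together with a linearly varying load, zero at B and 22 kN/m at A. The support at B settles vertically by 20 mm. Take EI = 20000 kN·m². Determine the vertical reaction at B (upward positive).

R_B = 39.87 kN

Release the roller at B. Primary structure: cantilever fixed at A.
Deflection at B on the released cantilever, summing each load's contribution:
  clockwise couple 114.5 at a = 10.8: M₀a(2L − a)/(2EI) = 8162/EI
  triangular load, peak 22 at the fixed end: w₀L⁴/(30EI) = 15206/EI
  δ_0 = 23368/EI
Tip deflection under a unit load at B: L³/(3EI) = 576/EI.
With EI = 20000 kN·m²: δ_0 = 1.1684 m and δ_{BB} = 0.0288 m/kN.
Compatibility — the beam at B must follow the support down by 0.02 m: δ_0 − R_B·δ_{BB} = 0.02, so R_B = (1.1684 − 0.02)/0.0288 = 39.87 kN.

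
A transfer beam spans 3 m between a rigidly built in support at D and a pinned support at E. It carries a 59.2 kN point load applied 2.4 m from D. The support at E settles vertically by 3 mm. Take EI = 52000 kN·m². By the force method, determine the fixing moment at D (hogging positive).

M_D = 69.05 kN·m

Take the reaction at E as the redundant and release it; the primary structure is a cantilever fixed at D.
Primary-structure tip deflection at E by superposition:
  point load 59.2 at a = 2.4: Pa²(3L − a)/(6EI) = 375.1/EI
Tip deflection under a unit load at E: L³/(3EI) = 9/EI.
With EI = 52000 kN·m²: δ_0 = 0.007213 m and δ_{EE} = 0.000173 m/kN.
Compatibility — the beam at E must follow the support down by 0.003 m: δ_0 − R_E·δ_{EE} = 0.003, so R_E = (0.007213 − 0.003)/0.000173 = 24.34 kN.
Moment equilibrium about D: M_D = Σ(load moments about D) − R_E·L = 142.1 − 24.34×3 = 69.05 kN·m.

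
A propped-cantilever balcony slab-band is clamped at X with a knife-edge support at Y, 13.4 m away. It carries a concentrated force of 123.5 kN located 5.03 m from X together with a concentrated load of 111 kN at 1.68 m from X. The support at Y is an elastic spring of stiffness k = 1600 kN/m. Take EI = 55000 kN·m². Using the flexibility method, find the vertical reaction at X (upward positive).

R_X = 210.2 kN

Take the reaction at Y as the redundant and release it; the primary structure is a cantilever fixed at X.
Deflection at Y on the released cantilever, summing each load's contribution:
  point load 123.5 at a = 5.03: Pa²(3L − a)/(6EI) = 18316/EI
  point load 111 at a = 1.68: Pa²(3L − a)/(6EI) = 2011/EI
  δ_0 = 20327/EI
Tip deflection under a unit load at Y: L³/(3EI) = 802/EI.
With EI = 55000 kN·m²: δ_0 = 0.36958 m and δ_{YY} = 0.014582 m/kN.
Compatibility — the spring shortens by R_Y/k under the reaction it provides: δ_0 − R_Y·δ_{YY} = R_Y/k. With 1/k = 0.000625 m/kN, R_Y = δ_0 / (δ_{YY} + 1/k) = 0.36958 / (0.014582 + 0.000625) = 24.3 kN.
Vertical equilibrium: R_X = ΣP − R_Y = 234.5 − 24.3 = 210.2 kN.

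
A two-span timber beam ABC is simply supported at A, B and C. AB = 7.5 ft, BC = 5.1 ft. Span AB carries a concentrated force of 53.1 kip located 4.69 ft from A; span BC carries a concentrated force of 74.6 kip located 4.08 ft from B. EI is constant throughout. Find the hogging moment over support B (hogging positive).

Insert a hinge at B; M_B is the redundant, and each span becomes simply supported.
Rotations at B on the released spans (each span's end-slope, ×1/EI):
  span AB: point load 53.1 at a = 4.69: Pab(L + a)/(6LEI) = 189.6/EI
  span BC: point load 74.6 at a = 4.08: Pab(L + b)/(6LEI) = 62.09/EI
  relative rotation θ_0 = (189.6 + 62.09)/EI = 251.7/EI
A unit hogging moment at B produces rotation L₁/(3EI) + L₂/(3EI) = 4.2/EI.
Compatibility: M_B·(L₁+L₂)/(3EI) = θ_0, giving M_B = 59.92 kip·ft (hogging).

M_B = 59.92 kip·ft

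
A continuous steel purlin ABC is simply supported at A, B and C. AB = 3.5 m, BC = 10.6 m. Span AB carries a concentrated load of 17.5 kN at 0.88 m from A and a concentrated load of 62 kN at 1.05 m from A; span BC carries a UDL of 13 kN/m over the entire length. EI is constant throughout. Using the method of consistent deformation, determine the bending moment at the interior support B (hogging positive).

Release continuity at B by inserting a hinge; the redundant is the internal moment M_B. The primary structure is two simply-supported spans AB and BC.
Rotations at B on the released spans (each span's end-slope, ×1/EI):
  span AB: point load 17.5 at a = 0.88: Pab(L + a)/(6LEI) = 8.415/EI
  span AB: point load 62 at a = 1.05: Pab(L + a)/(6LEI) = 34.56/EI
  span BC: UDL 13: wL³/(24EI) = 645.1/EI
  relative rotation θ_0 = (42.97 + 645.1)/EI = 688.1/EI
A unit hogging moment at B produces rotation L₁/(3EI) + L₂/(3EI) = 4.7/EI.
Slope continuity at B: θ_0 = M_B·4.7/EI, so M_B = 688.1/4.7 = 146.4 kN·m (hogging).

M_B = 146.4 kN·m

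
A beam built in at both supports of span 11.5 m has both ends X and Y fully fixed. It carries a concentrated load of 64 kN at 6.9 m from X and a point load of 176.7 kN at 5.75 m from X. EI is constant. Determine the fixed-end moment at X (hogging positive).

Take the two fixed-end moments M_X, M_Y as redundants; the released structure is the simple span XY.
Simple-span end rotations at X and Y under the given loads:
  at X: point load 64 at a = 6.9: Pab(L + b)/(6LEI) = 474/EI
  at Y: point load 64 at a = 6.9: Pab(L + a)/(6LEI) = 541.7/EI
  at X: point load 176.7 at a = 5.75: Pab(L + b)/(6LEI) = 1461/EI
  at Y: point load 176.7 at a = 5.75: Pab(L + a)/(6LEI) = 1461/EI
  θ_X0 = 1935/EI,  θ_Y0 = 2002/EI
Flexibility coefficients: a unit moment at one end gives L/(3EI) there and L/(6EI) at the far end, so f₁₁ = f₂₂ = 3.833/EI and f₁₂ = f₂₁ = 1.917/EI.
Compatibility — zero rotation at each built-in end:
  3.833 M_X + 1.917 M_Y = 1935
  1.917 M_X + 3.833 M_Y = 2002
Solving the pair gives M_X = 324.7 kN·m and M_Y = 360 kN·m (hogging).

M_X = 324.7 kN·m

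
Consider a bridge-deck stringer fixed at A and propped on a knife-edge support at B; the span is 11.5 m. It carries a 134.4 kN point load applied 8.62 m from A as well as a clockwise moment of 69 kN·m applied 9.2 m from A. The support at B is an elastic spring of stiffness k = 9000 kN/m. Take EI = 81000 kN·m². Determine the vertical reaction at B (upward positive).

Take the reaction at B as the redundant and release it; the primary structure is a cantilever fixed at A.
Free-end deflection of the primary structure under the applied loading (downward +):
  point load 134.4 at a = 8.62: Pa²(3L − a)/(6EI) = 43075/EI
  clockwise couple 69 at a = 9.2: M₀a(2L − a)/(2EI) = 4380/EI
  δ_0 = 47455/EI
Flexibility coefficient — unit upward force at B: δ_{BB} = L³/(3EI) = 507/EI.
With EI = 81000 kN·m²: δ_0 = 0.58587 m and δ_{BB} = 0.006259 m/kN.
Compatibility — the spring shortens by R_B/k under the reaction it provides: δ_0 − R_B·δ_{BB} = R_B/k. With 1/k = 0.000111 m/kN, R_B = δ_0 / (δ_{BB} + 1/k) = 0.58587 / (0.006259 + 0.000111) = 91.98 kN.

R_B = 91.98 kN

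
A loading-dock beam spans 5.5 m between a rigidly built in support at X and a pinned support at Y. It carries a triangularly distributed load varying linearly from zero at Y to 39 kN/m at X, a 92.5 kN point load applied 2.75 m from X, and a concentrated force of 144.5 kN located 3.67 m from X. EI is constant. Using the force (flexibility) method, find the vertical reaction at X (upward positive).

Choose R_Y as the redundant. The primary structure is the cantilever fixed at X.
Primary-structure tip deflection at Y by superposition:
  triangular load, peak 39 at the fixed end: w₀L⁴/(30EI) = 1190/EI
  point load 92.5 at a = 2.75: Pa²(3L − a)/(6EI) = 1603/EI
  point load 144.5 at a = 3.67: Pa²(3L − a)/(6EI) = 4162/EI
  δ_0 = 6954/EI
Tip deflection under a unit load at Y: L³/(3EI) = 55.46/EI.
The prop prevents deflection at Y: R_Y = δ_0/δ_{YY} = 6954/55.46 = 125.4 kN.
Vertical equilibrium: R_X = ΣP − R_Y = 344.2 − 125.4 = 218.9 kN.

R_X = 218.9 kN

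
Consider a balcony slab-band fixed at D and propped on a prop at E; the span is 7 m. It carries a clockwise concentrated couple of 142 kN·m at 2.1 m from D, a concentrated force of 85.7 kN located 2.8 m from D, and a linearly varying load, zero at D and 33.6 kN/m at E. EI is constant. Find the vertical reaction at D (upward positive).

Take the reaction at E as the redundant and release it; the primary structure is a cantilever fixed at D.
Free-end deflection of the primary structure under the applied loading (downward +):
  clockwise couple 142 at a = 2.1: M₀a(2L − a)/(2EI) = 1774/EI
  point load 85.7 at a = 2.8: Pa²(3L − a)/(6EI) = 2038/EI
  triangular load, peak 33.6 at the free end: 11w₀L⁴/(120EI) = 7395/EI
  δ_0 = 11207/EI
Flexibility coefficient — unit upward force at E: δ_{EE} = L³/(3EI) = 114.3/EI.
The prop prevents deflection at E: R_E = δ_0/δ_{EE} = 11207/114.3 = 98.02 kN.
Vertical equilibrium: R_D = ΣP − R_E = 203.3 − 98.02 = 105.3 kN.

R_D = 105.3 kN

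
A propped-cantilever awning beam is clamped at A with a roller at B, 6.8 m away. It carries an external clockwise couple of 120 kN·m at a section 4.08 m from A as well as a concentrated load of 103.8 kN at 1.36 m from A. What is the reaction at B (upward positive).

Release the roller at B. Primary structure: cantilever fixed at A.
Downward deflection at the released point B due to the loads:
  clockwise couple 120 at a = 4.08: M₀a(2L − a)/(2EI) = 2330/EI
  point load 103.8 at a = 1.36: Pa²(3L − a)/(6EI) = 609.2/EI
  δ_0 = 2940/EI
Tip deflection under a unit load at B: L³/(3EI) = 104.8/EI.
The prop prevents deflection at B: R_B = δ_0/δ_{BB} = 2940/104.8 = 28.05 kN.

R_B = 28.05 kN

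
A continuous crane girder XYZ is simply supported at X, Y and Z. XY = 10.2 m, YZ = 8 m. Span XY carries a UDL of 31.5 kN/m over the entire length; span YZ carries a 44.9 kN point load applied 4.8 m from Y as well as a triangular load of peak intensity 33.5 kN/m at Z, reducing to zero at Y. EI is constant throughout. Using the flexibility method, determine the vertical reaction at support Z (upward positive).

R_Z = 77.39 kN

Take M_Y as the redundant. Released structure: two simple spans XY and YZ with a hinge at Y.
Discontinuity in slope at Y on the released structure — sum the simple-span end rotations:
  span XY: UDL 31.5: wL³/(24EI) = 1393/EI
  span YZ: point load 44.9 at a = 4.8: Pab(L + b)/(6LEI) = 160.9/EI
  span YZ: triangular load, peak 33.5: 7w₀L³/(360EI) = 333.5/EI
  relative rotation θ_0 = (1393 + 494.4)/EI = 1887/EI
A unit hogging moment at Y produces rotation L₁/(3EI) + L₂/(3EI) = 6.067/EI.
Slope continuity at Y: θ_0 = M_Y·6.067/EI, so M_Y = 1887/6.067 = 311.1 kN·m (hogging).
Span YZ, ΣM about Z: R_Y^{YZ}·8 = 501 + 311.1, so R_Y^{YZ} = 101.5 kN and R_Z = 178.9 − 101.5 = 77.39 kN.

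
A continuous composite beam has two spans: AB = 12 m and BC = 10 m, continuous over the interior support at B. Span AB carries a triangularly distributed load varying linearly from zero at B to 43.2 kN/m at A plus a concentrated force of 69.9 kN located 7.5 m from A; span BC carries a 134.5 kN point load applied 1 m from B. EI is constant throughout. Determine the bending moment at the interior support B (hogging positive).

M_B = 337.3 kN·m

Release continuity at B by inserting a hinge; the redundant is the internal moment M_B. The primary structure is two simply-supported spans AB and BC.
Discontinuity in slope at B on the released structure — sum the simple-span end rotations:
  span AB: triangular load, peak 43.2: 7w₀L³/(360EI) = 1452/EI
  span AB: point load 69.9 at a = 7.5: Pab(L + a)/(6LEI) = 638.9/EI
  span BC: point load 134.5 at a = 1: Pab(L + b)/(6LEI) = 383.3/EI
  relative rotation θ_0 = (2090 + 383.3)/EI = 2474/EI
A unit hogging moment at B produces rotation L₁/(3EI) + L₂/(3EI) = 7.333/EI.
Compatibility: M_B·(L₁+L₂)/(3EI) = θ_0, giving M_B = 337.3 kN·m (hogging).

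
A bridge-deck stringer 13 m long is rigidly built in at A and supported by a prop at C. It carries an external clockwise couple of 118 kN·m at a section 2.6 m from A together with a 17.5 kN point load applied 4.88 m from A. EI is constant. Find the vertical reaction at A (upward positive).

R_A = 9.362 kN

Remove the prop at C; the released (primary) structure is a cantilever built in at A.
Deflection at C on the released cantilever, summing each load's contribution:
  clockwise couple 118 at a = 2.6: M₀a(2L − a)/(2EI) = 3590/EI
  point load 17.5 at a = 4.88: Pa²(3L − a)/(6EI) = 2370/EI
  δ_0 = 5959/EI
Flexibility coefficient — unit upward force at C: δ_{CC} = L³/(3EI) = 732.3/EI.
Compatibility at C: δ_0 − R_C·δ_{CC} = 0, so R_C = 5959/732.3 = 8.138 kN.
Vertical equilibrium: R_A = ΣP − R_C = 17.5 − 8.138 = 9.362 kN.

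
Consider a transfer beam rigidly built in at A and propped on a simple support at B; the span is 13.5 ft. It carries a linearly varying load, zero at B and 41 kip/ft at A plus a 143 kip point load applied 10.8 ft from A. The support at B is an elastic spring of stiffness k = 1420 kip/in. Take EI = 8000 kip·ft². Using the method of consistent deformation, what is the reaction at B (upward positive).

Take the reaction at B as the redundant and release it; the primary structure is a cantilever fixed at A.
Free-end deflection of the primary structure under the applied loading (downward +):
  triangular load, peak 41 at the fixed end: w₀L⁴/(30EI) = 45394/EI
  point load 143 at a = 10.8: Pa²(3L − a)/(6EI) = 82564/EI
  δ_0 = 127958/EI
Tip deflection under a unit load at B: L³/(3EI) = 820.1/EI.
With EI = 8000 kip·ft²: δ_0 = 15.995 ft and δ_{BB} = 0.10252 ft/kip.
Compatibility — the spring shortens by R_B/k under the reaction it provides: δ_0 − R_B·δ_{BB} = R_B/k. With 1/k = 1/(1420×12) ft/kip = 0.000059 ft/kip, R_B = δ_0 / (δ_{BB} + 1/k) = 15.995 / (0.10252 + 0.000059) = 155.9 kip.

R_B = 155.9 kip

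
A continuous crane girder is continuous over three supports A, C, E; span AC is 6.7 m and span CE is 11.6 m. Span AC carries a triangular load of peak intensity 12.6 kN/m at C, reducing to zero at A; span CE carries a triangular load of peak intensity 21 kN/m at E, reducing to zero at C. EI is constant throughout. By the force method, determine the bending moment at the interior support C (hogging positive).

M_C = 118.3 kN·m

Release continuity at C by inserting a hinge; the redundant is the internal moment M_C. The primary structure is two simply-supported spans AC and CE.
Discontinuity in slope at C on the released structure — sum the simple-span end rotations:
  span AC: triangular load, peak 12.6: w₀L³/(45EI) = 84.21/EI
  span CE: triangular load, peak 21: 7w₀L³/(360EI) = 637.4/EI
  relative rotation θ_0 = (84.21 + 637.4)/EI = 721.6/EI
A unit hogging moment at C produces rotation L₁/(3EI) + L₂/(3EI) = 6.1/EI.
Compatibility: M_C·(L₁+L₂)/(3EI) = θ_0, giving M_C = 118.3 kN·m (hogging).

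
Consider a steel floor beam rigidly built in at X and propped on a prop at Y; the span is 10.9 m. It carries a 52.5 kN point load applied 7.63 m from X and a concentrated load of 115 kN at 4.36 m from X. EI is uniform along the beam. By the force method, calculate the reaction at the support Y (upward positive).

R_Y = 53.5 kN

Take the reaction at Y as the redundant and release it; the primary structure is a cantilever fixed at X.
Primary-structure tip deflection at Y by superposition:
  point load 52.5 at a = 7.63: Pa²(3L − a)/(6EI) = 12771/EI
  point load 115 at a = 4.36: Pa²(3L − a)/(6EI) = 10326/EI
  δ_0 = 23096/EI
Flexibility coefficient — unit upward force at Y: δ_{YY} = L³/(3EI) = 431.7/EI.
The prop prevents deflection at Y: R_Y = δ_0/δ_{YY} = 23096/431.7 = 53.5 kN.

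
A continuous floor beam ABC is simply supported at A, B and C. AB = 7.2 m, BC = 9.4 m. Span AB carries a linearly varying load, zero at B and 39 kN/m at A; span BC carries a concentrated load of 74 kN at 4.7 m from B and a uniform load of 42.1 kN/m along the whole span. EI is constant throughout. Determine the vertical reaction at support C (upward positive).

R_C = 193.6 kN

Take M_B as the redundant. Released structure: two simple spans AB and BC with a hinge at B.
End slopes at the hinge B, treating each span as simply supported:
  span AB: triangular load, peak 39: 7w₀L³/(360EI) = 283/EI
  span BC: point load 74 at a = 4.7: Pab(L + b)/(6LEI) = 408.7/EI
  span BC: UDL 42.1: wL³/(24EI) = 1457/EI
  relative rotation θ_0 = (283 + 1866)/EI = 2149/EI
A unit hogging moment at B produces rotation L₁/(3EI) + L₂/(3EI) = 5.533/EI.
Slope continuity at B: θ_0 = M_B·5.533/EI, so M_B = 2149/5.533 = 388.3 kN·m (hogging).
Span BC, ΣM about C: R_B^{BC}·9.4 = 2208 + 388.3, so R_B^{BC} = 276.2 kN and R_C = 469.7 − 276.2 = 193.6 kN.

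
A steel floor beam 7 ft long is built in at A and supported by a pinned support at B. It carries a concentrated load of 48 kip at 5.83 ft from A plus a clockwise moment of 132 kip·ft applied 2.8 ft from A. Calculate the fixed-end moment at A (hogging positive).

Release the roller at B. Primary structure: cantilever fixed at A.
Primary-structure tip deflection at B by superposition:
  point load 48 at a = 5.83: Pa²(3L − a)/(6EI) = 4125/EI
  clockwise couple 132 at a = 2.8: M₀a(2L − a)/(2EI) = 2070/EI
  δ_0 = 6195/EI
Flexibility coefficient — unit upward force at B: δ_{BB} = L³/(3EI) = 114.3/EI.
The prop prevents deflection at B: R_B = δ_0/δ_{BB} = 6195/114.3 = 54.18 kip.
Moment equilibrium about A: M_A = Σ(load moments about A) − R_B·L = 411.8 − 54.18×7 = 32.58 kip·ft.

M_A = 32.58 kip·ft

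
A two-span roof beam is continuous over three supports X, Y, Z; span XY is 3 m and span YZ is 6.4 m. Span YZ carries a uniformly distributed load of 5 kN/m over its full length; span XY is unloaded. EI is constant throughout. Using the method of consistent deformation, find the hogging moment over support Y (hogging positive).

M_Y = 17.43 kN·m

Insert a hinge at Y; M_Y is the redundant, and each span becomes simply supported.
Discontinuity in slope at Y on the released structure — sum the simple-span end rotations:
  span YZ: UDL 5: wL³/(24EI) = 54.61/EI
  relative rotation θ_0 = (0 + 54.61)/EI = 54.61/EI
A unit hogging moment at Y produces rotation L₁/(3EI) + L₂/(3EI) = 3.133/EI.
Slope continuity at Y: θ_0 = M_Y·3.133/EI, so M_Y = 54.61/3.133 = 17.43 kN·m (hogging).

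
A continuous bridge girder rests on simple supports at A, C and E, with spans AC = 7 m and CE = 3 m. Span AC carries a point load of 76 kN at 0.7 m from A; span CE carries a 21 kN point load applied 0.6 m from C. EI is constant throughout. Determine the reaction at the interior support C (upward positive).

Take M_C as the redundant. Released structure: two simple spans AC and CE with a hinge at C.
Discontinuity in slope at C on the released structure — sum the simple-span end rotations:
  span AC: point load 76 at a = 0.7: Pab(L + a)/(6LEI) = 61.45/EI
  span CE: point load 21 at a = 0.6: Pab(L + b)/(6LEI) = 9.072/EI
  relative rotation θ_0 = (61.45 + 9.072)/EI = 70.52/EI
A unit hogging moment at C produces rotation L₁/(3EI) + L₂/(3EI) = 3.333/EI.
Slope continuity at C: θ_0 = M_C·3.333/EI, so M_C = 70.52/3.333 = 21.16 kN·m (hogging).
Span AC, ΣM about A with M_C applied at C: R_C^{AC}·7 = 53.2 + 21.16, so R_C^{AC} = 10.62 kN and R_A = 76 − 10.62 = 65.38 kN.
Span CE, ΣM about E: R_C^{CE}·3 = 50.4 + 21.16, so R_C^{CE} = 23.85 kN and R_E = 21 − 23.85 = -2.852 kN.
R_C = 10.62 + 23.85 = 34.47 kN.

R_C = 34.47 kN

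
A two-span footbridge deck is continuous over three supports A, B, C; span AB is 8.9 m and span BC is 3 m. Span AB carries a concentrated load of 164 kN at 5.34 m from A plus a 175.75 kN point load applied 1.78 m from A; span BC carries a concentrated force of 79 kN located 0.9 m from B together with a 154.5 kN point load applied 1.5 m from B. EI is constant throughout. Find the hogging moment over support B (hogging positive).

Insert a hinge at B; M_B is the redundant, and each span becomes simply supported.
End slopes at the hinge B, treating each span as simply supported:
  span AB: point load 164 at a = 5.34: Pab(L + a)/(6LEI) = 831.4/EI
  span AB: point load 175.75 at a = 1.78: Pab(L + a)/(6LEI) = 445.5/EI
  span BC: point load 79 at a = 0.9: Pab(L + b)/(6LEI) = 42.3/EI
  span BC: point load 154.5 at a = 1.5: Pab(L + b)/(6LEI) = 86.91/EI
  relative rotation θ_0 = (1277 + 129.2)/EI = 1406/EI
A unit hogging moment at B produces rotation L₁/(3EI) + L₂/(3EI) = 3.967/EI.
Compatibility: M_B·(L₁+L₂)/(3EI) = θ_0, giving M_B = 354.5 kN·m (hogging).

M_B = 354.5 kN·m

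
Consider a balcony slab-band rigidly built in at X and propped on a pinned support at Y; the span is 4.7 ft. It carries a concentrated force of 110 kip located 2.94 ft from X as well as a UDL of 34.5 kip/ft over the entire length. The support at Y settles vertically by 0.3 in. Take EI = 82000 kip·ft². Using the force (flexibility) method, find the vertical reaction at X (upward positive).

Choose R_Y as the redundant. The primary structure is the cantilever fixed at X.
Deflection at Y on the released cantilever, summing each load's contribution:
  point load 110 at a = 2.94: Pa²(3L − a)/(6EI) = 1768/EI
  UDL 34.5: wL⁴/(8EI) = 2104/EI
  δ_0 = 3873/EI
Tip deflection under a unit load at Y: L³/(3EI) = 34.61/EI.
With EI = 82000 kip·ft²: δ_0 = 0.04723 ft and δ_{YY} = 0.000422 ft/kip.
Compatibility — the beam at Y must follow the support down by 0.025 ft: δ_0 − R_Y·δ_{YY} = 0.025, so R_Y = (0.04723 − 0.025)/0.000422 = 52.67 kip.
Vertical equilibrium: R_X = ΣP − R_Y = 272.1 − 52.67 = 219.5 kip.

R_X = 219.5 kip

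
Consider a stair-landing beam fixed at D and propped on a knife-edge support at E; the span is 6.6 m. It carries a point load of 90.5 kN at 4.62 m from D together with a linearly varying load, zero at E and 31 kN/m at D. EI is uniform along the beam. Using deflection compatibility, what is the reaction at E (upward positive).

Choose R_E as the redundant. The primary structure is the cantilever fixed at D.
Primary-structure tip deflection at E by superposition:
  point load 90.5 at a = 4.62: Pa²(3L − a)/(6EI) = 4887/EI
  triangular load, peak 31 at the fixed end: w₀L⁴/(30EI) = 1961/EI
  δ_0 = 6848/EI
Tip deflection under a unit load at E: L³/(3EI) = 95.83/EI.
Compatibility at E: δ_0 − R_E·δ_{EE} = 0, so R_E = 6848/95.83 = 71.46 kN.

R_E = 71.46 kN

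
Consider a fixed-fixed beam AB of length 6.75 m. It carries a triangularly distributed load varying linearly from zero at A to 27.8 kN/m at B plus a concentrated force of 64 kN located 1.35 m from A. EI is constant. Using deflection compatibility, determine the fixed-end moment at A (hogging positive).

M_A = 97.52 kN·m

Take the two fixed-end moments M_A, M_B as redundants; the released structure is the simple span AB.
On the primary (simply-supported) span, the end slopes from the loading are:
  at A: triangular load, peak 27.8: 7w₀L³/(360EI) = 166.2/EI
  at B: triangular load, peak 27.8: w₀L³/(45EI) = 190/EI
  at A: point load 64 at a = 1.35: Pab(L + b)/(6LEI) = 140/EI
  at B: point load 64 at a = 1.35: Pab(L + a)/(6LEI) = 93.31/EI
  θ_A0 = 306.2/EI,  θ_B0 = 283.3/EI
Flexibility coefficients: a unit moment at one end gives L/(3EI) there and L/(6EI) at the far end, so f₁₁ = f₂₂ = 2.25/EI and f₁₂ = f₂₁ = 1.125/EI.
Compatibility — zero rotation at each built-in end:
  2.25 M_A + 1.125 M_B = 306.2
  1.125 M_A + 2.25 M_B = 283.3
Solving the pair gives M_A = 97.52 kN·m and M_B = 77.16 kN·m (hogging).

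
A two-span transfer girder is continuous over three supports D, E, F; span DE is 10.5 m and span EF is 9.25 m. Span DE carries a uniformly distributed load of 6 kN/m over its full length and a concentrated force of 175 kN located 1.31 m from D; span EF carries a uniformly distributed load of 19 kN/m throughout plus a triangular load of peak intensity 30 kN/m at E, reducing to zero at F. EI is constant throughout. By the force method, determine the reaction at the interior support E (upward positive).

Insert a hinge at E; M_E is the redundant, and each span becomes simply supported.
Rotations at E on the released spans (each span's end-slope, ×1/EI):
  span DE: UDL 6: wL³/(24EI) = 289.4/EI
  span DE: point load 175 at a = 1.31: Pab(L + a)/(6LEI) = 394.9/EI
  span EF: UDL 19: wL³/(24EI) = 626.6/EI
  span EF: triangular load, peak 30: w₀L³/(45EI) = 527.6/EI
  relative rotation θ_0 = (684.3 + 1154)/EI = 1839/EI
A unit hogging moment at E produces rotation L₁/(3EI) + L₂/(3EI) = 6.583/EI.
Compatibility: M_E·(L₁+L₂)/(3EI) = θ_0, giving M_E = 279.3 kN·m (hogging).
Span DE, ΣM about D with M_E applied at E: R_E^{DE}·10.5 = 560 + 279.3, so R_E^{DE} = 79.93 kN and R_D = 238 − 79.93 = 158.1 kN.
Span EF, ΣM about F: R_E^{EF}·9.25 = 1668 + 279.3, so R_E^{EF} = 210.6 kN and R_F = 314.5 − 210.6 = 103.9 kN.
R_E = 79.93 + 210.6 = 290.5 kN.

R_E = 290.5 kN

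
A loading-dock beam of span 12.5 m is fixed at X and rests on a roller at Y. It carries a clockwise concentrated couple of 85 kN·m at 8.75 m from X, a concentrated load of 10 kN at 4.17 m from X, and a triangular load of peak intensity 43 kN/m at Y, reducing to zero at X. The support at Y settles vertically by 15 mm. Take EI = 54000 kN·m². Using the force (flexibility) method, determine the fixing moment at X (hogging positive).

M_X = 399.6 kN·m

Choose R_Y as the redundant. The primary structure is the cantilever fixed at X.
Deflection at Y on the released cantilever, summing each load's contribution:
  clockwise couple 85 at a = 8.75: M₀a(2L − a)/(2EI) = 6043/EI
  point load 10 at a = 4.17: Pa²(3L − a)/(6EI) = 966/EI
  triangular load, peak 43 at the free end: 11w₀L⁴/(120EI) = 96232/EI
  δ_0 = 103241/EI
Flexibility coefficient — unit upward force at Y: δ_{YY} = L³/(3EI) = 651/EI.
With EI = 54000 kN·m²: δ_0 = 1.9119 m and δ_{YY} = 0.012056 m/kN.
Compatibility — the beam at Y must follow the support down by 0.015 m: δ_0 − R_Y·δ_{YY} = 0.015, so R_Y = (1.9119 − 0.015)/0.012056 = 157.3 kN.
Moment equilibrium about X: M_X = Σ(load moments about X) − R_Y·L = 2366 − 157.3×12.5 = 399.6 kN·m.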